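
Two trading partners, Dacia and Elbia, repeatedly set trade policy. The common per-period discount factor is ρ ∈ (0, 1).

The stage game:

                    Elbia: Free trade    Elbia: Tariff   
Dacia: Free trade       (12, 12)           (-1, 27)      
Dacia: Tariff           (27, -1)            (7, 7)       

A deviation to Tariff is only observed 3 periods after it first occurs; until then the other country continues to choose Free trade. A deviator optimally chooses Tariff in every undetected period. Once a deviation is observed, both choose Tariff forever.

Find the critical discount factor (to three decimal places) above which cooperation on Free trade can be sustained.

0.909

The best deviation is to choose Tariff for all 3 undetected periods, earning 27 each, then 7 forever once detected.
Deviation value: 27(1−ρ^3)/(1−ρ) + 7ρ^3/(1−ρ); cooperation value: 12/(1−ρ).
IC: 12 ≥ 27(1−ρ^3) + 7ρ^3 = 27 − 20ρ^3.
So ρ^3 ≥ 15/20 = 3/4, giving ρ ≥ (3/4)^(1/3) ≈ 0.909.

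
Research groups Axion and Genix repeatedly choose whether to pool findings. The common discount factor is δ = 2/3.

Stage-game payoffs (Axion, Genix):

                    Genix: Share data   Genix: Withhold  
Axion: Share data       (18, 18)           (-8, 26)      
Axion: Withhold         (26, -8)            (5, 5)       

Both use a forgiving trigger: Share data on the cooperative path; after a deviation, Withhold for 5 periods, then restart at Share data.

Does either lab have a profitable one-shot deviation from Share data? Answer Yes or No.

A one-shot deviation gives 26 now, then 5 for 5 periods, then back to 18.
Gain from deviating: (26−18) today; loss: (18−5) in each of the next 5 periods.
No-deviation condition: (18−5)(δ+…+δ^5) ≥ 26−18, i.e. δ+…+δ^5 ≥ 8/13.
At δ = 2/3: δ+…+δ^5 = 1.7366 ≥ 0.6154.
So cooperation is sustainable.

No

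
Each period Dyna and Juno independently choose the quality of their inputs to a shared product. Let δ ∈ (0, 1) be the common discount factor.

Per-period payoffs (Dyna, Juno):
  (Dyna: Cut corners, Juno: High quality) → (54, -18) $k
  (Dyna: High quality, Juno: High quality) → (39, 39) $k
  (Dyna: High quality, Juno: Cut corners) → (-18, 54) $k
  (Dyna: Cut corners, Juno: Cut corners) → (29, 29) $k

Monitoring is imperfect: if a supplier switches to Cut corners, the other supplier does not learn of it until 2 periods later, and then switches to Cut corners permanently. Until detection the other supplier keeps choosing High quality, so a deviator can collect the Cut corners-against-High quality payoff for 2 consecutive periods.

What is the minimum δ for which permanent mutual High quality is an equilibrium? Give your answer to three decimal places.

A deviator earns 54 for 2 periods, then 29 forever; cooperating earns 39 forever. Multiplying the IC by (1−δ):
39 ≥ 54(1−δ^2) + 29δ^2, so 25·δ^2 ≥ 15 and δ^2 ≥ 3/5.
δ ≥ (3/5)^(1/2) ≈ 0.775.

0.775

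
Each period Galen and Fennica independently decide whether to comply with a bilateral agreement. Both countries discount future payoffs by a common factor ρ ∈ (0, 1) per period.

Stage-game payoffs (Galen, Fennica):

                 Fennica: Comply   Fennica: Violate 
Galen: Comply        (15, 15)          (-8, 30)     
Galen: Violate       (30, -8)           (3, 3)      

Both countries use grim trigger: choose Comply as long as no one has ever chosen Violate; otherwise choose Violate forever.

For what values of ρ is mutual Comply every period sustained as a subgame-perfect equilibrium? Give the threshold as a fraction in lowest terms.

5/9

15/(1−ρ) ≥ 30 + 3ρ/(1−ρ)
15 ≥ 30 − 27ρ
ρ ≥ 15/27 = 5/9.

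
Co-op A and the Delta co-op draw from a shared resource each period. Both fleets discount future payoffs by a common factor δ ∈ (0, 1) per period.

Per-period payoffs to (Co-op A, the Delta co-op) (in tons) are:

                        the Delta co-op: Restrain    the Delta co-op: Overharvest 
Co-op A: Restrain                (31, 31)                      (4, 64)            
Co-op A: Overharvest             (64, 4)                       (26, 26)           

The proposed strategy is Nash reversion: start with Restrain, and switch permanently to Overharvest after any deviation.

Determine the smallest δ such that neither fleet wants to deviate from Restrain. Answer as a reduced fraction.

33/38

One-period gain from deviating is 64 − 31 = 33. The loss is 31 − 26 = 5 in every subsequent period, with present value 5·δ/(1−δ).
Deviation is unprofitable when 5·δ/(1−δ) ≥ 33, i.e. δ/(1−δ) ≥ 33/5.
Equivalently δ ≥ 33/(33+5) = 33/38.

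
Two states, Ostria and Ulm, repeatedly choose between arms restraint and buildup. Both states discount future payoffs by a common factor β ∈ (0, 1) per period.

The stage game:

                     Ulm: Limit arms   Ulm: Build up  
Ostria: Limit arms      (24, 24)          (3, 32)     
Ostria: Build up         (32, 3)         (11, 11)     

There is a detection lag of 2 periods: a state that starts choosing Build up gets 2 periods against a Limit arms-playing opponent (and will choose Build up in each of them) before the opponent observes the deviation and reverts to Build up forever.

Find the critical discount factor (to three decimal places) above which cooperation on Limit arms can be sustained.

The best deviation is to choose Build up for all 2 undetected periods, earning 32 each, then 11 forever once detected.
Deviation value: 32(1−β^2)/(1−β) + 11β^2/(1−β); cooperation value: 24/(1−β).
IC: 24 ≥ 32(1−β^2) + 11β^2 = 32 − 21β^2.
So β^2 ≥ 8/21, giving β ≥ (8/21)^(1/2) ≈ 0.617.

0.617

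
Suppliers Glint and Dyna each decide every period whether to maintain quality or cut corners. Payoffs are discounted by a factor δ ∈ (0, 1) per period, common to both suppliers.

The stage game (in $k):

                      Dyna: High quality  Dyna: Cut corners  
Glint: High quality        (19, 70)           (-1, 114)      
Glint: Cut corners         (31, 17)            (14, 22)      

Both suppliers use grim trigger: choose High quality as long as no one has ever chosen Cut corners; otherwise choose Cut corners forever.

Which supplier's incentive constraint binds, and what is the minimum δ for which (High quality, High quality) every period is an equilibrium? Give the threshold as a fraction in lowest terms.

Glint; δ ≥ 12/17

Glint: cooperation gives 19 each period; deviation gives 31 once then 14 forever.
  19/(1−δ) ≥ 31 + 14δ/(1−δ) ⇒ δ ≥ 12/17.
Dyna: cooperation gives 70 each period; deviation gives 114 once then 22 forever.
  δ ≥ 44/92 = 11/23.
Both must hold, so the binding constraint is Glint's: δ ≥ 12/17.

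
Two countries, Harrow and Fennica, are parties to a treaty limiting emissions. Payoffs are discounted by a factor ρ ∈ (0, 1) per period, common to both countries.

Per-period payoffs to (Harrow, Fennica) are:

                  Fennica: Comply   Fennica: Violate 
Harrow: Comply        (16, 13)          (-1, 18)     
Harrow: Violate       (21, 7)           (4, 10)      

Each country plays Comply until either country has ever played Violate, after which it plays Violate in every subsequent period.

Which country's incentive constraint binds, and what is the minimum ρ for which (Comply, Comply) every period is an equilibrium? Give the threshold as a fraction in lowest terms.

Fennica; ρ ≥ 5/8

Harrow's threshold: (21−16)/(21−4) = 5/17.
Fennica's threshold: (18−13)/(18−10) = 5/8.
5/17 < 5/8, so Fennica binds and ρ* = 5/8.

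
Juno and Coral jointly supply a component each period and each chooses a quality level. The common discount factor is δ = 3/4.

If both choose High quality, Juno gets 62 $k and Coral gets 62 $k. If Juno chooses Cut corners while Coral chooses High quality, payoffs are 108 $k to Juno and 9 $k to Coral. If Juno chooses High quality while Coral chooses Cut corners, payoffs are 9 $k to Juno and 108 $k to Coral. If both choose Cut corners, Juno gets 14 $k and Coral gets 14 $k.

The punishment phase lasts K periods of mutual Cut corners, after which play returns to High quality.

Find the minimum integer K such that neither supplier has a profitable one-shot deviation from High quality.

IC: δ(1−δ^K)/(1−δ) ≥ (108−62)/(62−14) = 23/24.
With δ = 3/4: need 1 − δ^K ≥ 23/24·(1−3/4)/(3/4), i.e. δ^K ≤ 0.6806.
Since (3/4)^1 = 0.7500 and (3/4)^2 = 0.5625, the smallest such K is 2.

2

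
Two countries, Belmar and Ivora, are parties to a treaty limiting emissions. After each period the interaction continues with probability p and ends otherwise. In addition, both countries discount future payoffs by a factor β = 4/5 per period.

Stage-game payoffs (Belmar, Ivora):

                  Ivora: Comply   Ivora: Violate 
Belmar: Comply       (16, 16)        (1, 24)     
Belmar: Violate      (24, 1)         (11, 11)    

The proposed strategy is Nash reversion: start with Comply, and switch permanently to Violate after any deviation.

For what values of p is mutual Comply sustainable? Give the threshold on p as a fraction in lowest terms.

Expected continuation weight on next period's payoff is β·p = 4/5·p, which plays the role of the discount factor.
Cooperation requires 4/5·p ≥ (24−16)/(24−11) = 8/13, hence p ≥ 10/13.

10/13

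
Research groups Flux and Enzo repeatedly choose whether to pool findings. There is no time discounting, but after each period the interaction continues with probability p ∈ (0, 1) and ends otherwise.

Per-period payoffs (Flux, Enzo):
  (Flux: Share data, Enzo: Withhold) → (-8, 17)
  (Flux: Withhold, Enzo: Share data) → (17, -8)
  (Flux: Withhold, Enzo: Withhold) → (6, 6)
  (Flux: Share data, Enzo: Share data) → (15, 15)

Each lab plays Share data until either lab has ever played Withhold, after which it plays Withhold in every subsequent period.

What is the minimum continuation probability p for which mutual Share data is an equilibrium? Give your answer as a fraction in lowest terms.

With no time discounting, the continuation probability p plays the role of the discount factor.
Grim-trigger IC: 15/(1−p) ≥ 17 + 6p/(1−p) ⇒ p ≥ (17−15)/(17−6) = 2/11.

2/11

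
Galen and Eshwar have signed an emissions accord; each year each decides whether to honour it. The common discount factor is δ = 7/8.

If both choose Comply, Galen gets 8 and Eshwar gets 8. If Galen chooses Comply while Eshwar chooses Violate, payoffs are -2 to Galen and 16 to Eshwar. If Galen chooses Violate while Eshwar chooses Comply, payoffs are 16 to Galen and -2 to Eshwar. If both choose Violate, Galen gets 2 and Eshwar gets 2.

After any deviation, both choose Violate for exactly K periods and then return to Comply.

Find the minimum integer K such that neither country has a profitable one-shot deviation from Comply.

No profitable deviation requires (8−2)(δ+…+δ^K) ≥ 16−8, i.e. δ+…+δ^K ≥ 4/3 ≈ 1.3333.
With δ = 7/8, the partial sums are K=1: 0.8750, K=2: 1.6406.
K = 2 is the first length at which the sum reaches 1.3333.

2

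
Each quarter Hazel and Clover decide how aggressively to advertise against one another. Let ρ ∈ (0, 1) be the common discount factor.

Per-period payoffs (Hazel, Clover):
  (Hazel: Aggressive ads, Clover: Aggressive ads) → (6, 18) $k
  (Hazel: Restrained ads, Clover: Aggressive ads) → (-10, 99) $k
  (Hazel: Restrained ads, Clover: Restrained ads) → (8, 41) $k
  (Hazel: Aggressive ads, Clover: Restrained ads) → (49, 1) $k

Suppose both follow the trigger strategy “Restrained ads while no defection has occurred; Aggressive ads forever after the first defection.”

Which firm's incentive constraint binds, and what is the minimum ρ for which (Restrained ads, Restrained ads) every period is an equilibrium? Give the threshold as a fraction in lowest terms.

Hazel's threshold: (49−8)/(49−6) = 41/43.
Clover's threshold: (99−41)/(99−18) = 58/81.
41/43 > 58/81, so Hazel binds and ρ* = 41/43.

Hazel; ρ ≥ 41/43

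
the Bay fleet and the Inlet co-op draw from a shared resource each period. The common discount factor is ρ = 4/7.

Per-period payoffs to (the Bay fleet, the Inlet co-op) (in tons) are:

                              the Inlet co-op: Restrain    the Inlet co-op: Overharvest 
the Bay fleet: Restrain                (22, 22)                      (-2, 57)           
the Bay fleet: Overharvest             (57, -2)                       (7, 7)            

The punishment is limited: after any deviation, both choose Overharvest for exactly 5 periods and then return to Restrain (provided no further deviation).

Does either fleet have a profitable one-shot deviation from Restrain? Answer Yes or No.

IC: ρ+…+ρ^5 ≥ (57−22)/(22−7) = 7/3.
At ρ = 4/7: partial sum = 1.2521 < 2.3333. Cooperation not sustainable.

Yes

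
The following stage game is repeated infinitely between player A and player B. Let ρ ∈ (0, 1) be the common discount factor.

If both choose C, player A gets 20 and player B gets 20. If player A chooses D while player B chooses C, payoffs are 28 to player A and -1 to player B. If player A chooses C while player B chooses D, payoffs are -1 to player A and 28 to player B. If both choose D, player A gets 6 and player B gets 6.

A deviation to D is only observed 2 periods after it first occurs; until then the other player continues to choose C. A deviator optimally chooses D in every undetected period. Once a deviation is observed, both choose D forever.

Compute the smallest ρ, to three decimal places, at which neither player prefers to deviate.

Deviating for the 2 undetected periods gains 28−20 = 8 per period over cooperation, then loses 20−6 = 14 per period forever once punishment starts.
Gain: 8(1 + ρ + … + ρ^1); loss: 14·ρ^2/(1−ρ).
No profitable deviation ⇔ 8(1−ρ^2) ≤ 14·ρ^2, i.e. ρ^2 ≥ 8/(8+14) = 4/11.
Hence ρ ≥ (4/11)^(1/2) ≈ 0.603.

0.603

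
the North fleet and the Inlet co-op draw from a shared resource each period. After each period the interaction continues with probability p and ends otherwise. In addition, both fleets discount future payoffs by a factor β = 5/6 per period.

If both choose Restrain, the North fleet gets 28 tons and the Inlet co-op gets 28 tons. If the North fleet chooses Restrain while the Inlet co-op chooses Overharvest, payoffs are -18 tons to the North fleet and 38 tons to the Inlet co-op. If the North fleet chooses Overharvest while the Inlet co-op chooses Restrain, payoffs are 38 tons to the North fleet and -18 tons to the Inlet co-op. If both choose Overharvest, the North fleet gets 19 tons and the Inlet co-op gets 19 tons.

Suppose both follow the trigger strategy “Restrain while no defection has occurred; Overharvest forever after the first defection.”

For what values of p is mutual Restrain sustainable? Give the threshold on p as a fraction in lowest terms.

12/19

Expected continuation weight on next period's payoff is β·p = 5/6·p, which plays the role of the discount factor.
Cooperation requires 5/6·p ≥ (38−28)/(38−19) = 10/19, hence p ≥ 12/19.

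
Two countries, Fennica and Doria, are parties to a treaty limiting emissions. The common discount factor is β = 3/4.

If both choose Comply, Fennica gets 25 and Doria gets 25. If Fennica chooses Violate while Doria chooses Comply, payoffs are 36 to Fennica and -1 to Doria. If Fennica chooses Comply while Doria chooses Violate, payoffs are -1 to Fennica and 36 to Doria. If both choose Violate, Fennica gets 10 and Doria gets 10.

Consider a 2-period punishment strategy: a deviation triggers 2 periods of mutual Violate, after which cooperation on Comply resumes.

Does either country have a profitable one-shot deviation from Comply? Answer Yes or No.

No

IC: β+…+β^2 ≥ (36−25)/(25−10) = 11/15.
At β = 3/4: partial sum = 1.3125 ≥ 0.7333. Cooperation sustainable.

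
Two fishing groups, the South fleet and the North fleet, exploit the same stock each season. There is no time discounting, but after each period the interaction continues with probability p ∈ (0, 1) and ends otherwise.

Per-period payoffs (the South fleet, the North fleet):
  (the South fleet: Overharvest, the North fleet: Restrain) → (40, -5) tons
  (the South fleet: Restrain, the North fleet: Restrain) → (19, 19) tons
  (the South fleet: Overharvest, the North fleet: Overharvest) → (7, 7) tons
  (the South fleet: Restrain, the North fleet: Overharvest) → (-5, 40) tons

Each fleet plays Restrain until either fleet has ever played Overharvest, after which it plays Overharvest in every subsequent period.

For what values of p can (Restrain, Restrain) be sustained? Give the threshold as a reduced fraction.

Expected cooperation value is 19 + p·19 + p²·19 + … = 19/(1−p); deviation gives 40 + p·7/(1−p).
19 ≥ 40(1−p) + 7p ⇒ 33p ≥ 21 ⇒ p ≥ 21/33 = 7/11.

7/11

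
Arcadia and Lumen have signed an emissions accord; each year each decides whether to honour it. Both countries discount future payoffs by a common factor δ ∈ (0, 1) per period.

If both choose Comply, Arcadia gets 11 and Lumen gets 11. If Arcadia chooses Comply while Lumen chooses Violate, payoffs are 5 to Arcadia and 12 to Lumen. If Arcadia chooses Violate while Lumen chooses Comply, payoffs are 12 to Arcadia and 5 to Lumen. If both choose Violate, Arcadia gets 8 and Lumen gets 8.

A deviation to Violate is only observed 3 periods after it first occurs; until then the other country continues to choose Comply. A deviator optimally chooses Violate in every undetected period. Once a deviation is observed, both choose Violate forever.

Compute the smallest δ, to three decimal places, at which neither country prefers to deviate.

0.630

The best deviation is to choose Violate for all 3 undetected periods, earning 12 each, then 8 forever once detected.
Deviation value: 12(1−δ^3)/(1−δ) + 8δ^3/(1−δ); cooperation value: 11/(1−δ).
IC: 11 ≥ 12(1−δ^3) + 8δ^3 = 12 − 4δ^3.
So δ^3 ≥ 1/4, giving δ ≥ (1/4)^(1/3) ≈ 0.630.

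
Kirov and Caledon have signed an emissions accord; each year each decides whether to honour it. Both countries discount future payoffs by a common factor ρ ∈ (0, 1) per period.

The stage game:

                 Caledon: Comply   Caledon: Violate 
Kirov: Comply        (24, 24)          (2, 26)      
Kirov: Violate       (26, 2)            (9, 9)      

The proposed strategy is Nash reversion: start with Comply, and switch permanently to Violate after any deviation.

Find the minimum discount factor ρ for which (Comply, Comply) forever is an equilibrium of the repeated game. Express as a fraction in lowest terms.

2/17

One-period gain from deviating is 26 − 24 = 2. The loss is 24 − 9 = 15 in every subsequent period, with present value 15·ρ/(1−ρ).
Deviation is unprofitable when 15·ρ/(1−ρ) ≥ 2, i.e. ρ/(1−ρ) ≥ 2/15.
Equivalently ρ ≥ 2/(2+15) = 2/17.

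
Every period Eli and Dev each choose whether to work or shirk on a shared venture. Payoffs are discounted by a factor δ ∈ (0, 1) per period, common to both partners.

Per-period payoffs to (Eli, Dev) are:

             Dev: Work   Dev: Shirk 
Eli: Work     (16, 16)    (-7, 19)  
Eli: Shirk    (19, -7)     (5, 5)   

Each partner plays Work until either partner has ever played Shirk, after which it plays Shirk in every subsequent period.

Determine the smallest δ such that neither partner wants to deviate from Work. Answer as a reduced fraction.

One-period gain from deviating is 19 − 16 = 3. The loss is 16 − 5 = 11 in every subsequent period, with present value 11·δ/(1−δ).
Deviation is unprofitable when 11·δ/(1−δ) ≥ 3, i.e. δ/(1−δ) ≥ 3/11.
Equivalently δ ≥ 3/(3+11) = 3/14.

3/14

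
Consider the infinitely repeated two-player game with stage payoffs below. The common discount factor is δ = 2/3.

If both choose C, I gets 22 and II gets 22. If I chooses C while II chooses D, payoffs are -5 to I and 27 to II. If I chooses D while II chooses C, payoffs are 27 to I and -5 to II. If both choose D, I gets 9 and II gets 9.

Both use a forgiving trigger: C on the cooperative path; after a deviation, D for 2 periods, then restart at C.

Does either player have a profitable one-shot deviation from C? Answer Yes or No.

No

Comparing payoff streams over the 3 periods until play realigns: cooperate → 22(1+δ+…+δ^2); deviate → 27 + 9(δ+…+δ^2).
Cooperation is sustained iff (22−9)(δ+…+δ^2) ≥ 27−22.
δ+…+δ^2 = 2/3·(1−(2/3)^2)/(1−2/3) = 1.1111, and (27−22)/(22−9) = 0.3846.
1.1111 ≥ 0.3846, so cooperation is sustainable.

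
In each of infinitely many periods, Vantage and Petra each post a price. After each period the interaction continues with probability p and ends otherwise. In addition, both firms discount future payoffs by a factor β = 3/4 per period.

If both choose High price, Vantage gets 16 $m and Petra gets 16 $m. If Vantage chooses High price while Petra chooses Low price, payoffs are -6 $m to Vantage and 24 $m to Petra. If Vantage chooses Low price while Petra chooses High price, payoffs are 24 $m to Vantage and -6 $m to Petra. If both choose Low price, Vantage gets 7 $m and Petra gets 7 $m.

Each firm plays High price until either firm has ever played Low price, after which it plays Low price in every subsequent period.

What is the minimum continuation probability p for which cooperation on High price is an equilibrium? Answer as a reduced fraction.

Expected continuation weight on next period's payoff is β·p = 3/4·p, which plays the role of the discount factor.
Cooperation requires 3/4·p ≥ (24−16)/(24−7) = 8/17, hence p ≥ 32/51.

32/51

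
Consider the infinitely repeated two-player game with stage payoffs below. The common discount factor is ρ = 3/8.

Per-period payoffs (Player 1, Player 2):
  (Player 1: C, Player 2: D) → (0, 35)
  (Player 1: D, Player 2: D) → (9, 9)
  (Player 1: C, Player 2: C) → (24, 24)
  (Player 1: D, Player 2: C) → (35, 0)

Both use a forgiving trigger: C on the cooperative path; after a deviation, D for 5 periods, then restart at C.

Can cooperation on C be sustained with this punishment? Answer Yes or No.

A one-shot deviation gives 35 now, then 9 for 5 periods, then back to 24.
Gain from deviating: (35−24) today; loss: (24−9) in each of the next 5 periods.
No-deviation condition: (24−9)(ρ+…+ρ^5) ≥ 35−24, i.e. ρ+…+ρ^5 ≥ 11/15.
At ρ = 3/8: ρ+…+ρ^5 = 0.5956 < 0.7333.
So cooperation is not sustainable.

No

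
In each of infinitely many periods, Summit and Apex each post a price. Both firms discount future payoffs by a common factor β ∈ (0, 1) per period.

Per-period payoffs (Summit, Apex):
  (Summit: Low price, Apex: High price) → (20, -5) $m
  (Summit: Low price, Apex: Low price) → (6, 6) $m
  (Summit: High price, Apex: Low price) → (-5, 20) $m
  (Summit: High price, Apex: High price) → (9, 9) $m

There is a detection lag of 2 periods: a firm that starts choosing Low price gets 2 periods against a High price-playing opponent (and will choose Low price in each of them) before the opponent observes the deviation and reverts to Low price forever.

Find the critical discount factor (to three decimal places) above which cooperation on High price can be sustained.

A deviator earns 20 for 2 periods, then 6 forever; cooperating earns 9 forever. Multiplying the IC by (1−β):
9 ≥ 20(1−β^2) + 6β^2, so 14·β^2 ≥ 11 and β^2 ≥ 11/14.
β ≥ (11/14)^(1/2) ≈ 0.886.

0.886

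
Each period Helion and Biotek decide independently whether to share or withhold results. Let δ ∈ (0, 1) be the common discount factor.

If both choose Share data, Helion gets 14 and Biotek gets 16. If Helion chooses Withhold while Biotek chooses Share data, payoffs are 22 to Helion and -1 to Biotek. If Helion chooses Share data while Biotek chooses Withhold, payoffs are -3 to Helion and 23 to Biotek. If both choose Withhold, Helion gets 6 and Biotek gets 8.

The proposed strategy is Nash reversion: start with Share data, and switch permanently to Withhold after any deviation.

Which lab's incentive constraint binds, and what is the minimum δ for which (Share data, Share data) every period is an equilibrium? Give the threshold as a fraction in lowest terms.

Helion's threshold: (22−14)/(22−6) = 1/2.
Biotek's threshold: (23−16)/(23−8) = 7/15.
1/2 > 7/15, so Helion binds and δ* = 1/2.

Helion; δ ≥ 1/2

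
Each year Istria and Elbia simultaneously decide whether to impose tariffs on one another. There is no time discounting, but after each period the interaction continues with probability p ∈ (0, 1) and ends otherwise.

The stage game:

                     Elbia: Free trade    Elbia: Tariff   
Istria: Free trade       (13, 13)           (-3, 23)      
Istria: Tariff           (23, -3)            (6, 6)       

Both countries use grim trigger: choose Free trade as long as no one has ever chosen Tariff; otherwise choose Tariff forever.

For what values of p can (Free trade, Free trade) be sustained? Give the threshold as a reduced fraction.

10/17

With no time discounting, the continuation probability p plays the role of the discount factor.
Grim-trigger IC: 13/(1−p) ≥ 23 + 6p/(1−p) ⇒ p ≥ (23−13)/(23−6) = 10/17.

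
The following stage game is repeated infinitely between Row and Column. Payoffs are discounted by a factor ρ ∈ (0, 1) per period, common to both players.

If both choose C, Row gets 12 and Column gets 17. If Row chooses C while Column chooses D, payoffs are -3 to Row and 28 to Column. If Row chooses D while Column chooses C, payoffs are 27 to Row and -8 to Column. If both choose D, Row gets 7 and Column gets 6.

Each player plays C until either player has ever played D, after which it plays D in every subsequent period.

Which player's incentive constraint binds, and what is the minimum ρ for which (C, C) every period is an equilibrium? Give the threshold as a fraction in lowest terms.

Row's threshold: (27−12)/(27−7) = 3/4.
Column's threshold: (28−17)/(28−6) = 1/2.
3/4 > 1/2, so Row binds and ρ* = 3/4.

Row; ρ ≥ 3/4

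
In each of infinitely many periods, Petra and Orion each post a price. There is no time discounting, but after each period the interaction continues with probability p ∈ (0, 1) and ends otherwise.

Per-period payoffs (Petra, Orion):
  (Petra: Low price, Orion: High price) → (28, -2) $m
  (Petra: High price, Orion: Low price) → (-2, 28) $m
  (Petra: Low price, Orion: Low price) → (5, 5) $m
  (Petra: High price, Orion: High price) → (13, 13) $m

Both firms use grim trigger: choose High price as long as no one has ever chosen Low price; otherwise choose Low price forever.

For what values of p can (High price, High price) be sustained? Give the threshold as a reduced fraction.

With no time discounting, the continuation probability p plays the role of the discount factor.
Grim-trigger IC: 13/(1−p) ≥ 28 + 5p/(1−p) ⇒ p ≥ (28−13)/(28−5) = 15/23.

15/23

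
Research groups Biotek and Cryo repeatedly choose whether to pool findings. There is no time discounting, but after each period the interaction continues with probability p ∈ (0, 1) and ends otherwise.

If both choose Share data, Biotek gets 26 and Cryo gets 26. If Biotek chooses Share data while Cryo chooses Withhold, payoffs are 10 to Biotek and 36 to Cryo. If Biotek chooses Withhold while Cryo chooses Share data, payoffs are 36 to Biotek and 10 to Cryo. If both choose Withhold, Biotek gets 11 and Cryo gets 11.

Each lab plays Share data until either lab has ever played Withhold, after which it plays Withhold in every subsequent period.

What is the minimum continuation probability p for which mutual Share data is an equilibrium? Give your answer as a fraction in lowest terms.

Expected cooperation value is 26 + p·26 + p²·26 + … = 26/(1−p); deviation gives 36 + p·11/(1−p).
26 ≥ 36(1−p) + 11p ⇒ 25p ≥ 10 ⇒ p ≥ 10/25 = 2/5.

2/5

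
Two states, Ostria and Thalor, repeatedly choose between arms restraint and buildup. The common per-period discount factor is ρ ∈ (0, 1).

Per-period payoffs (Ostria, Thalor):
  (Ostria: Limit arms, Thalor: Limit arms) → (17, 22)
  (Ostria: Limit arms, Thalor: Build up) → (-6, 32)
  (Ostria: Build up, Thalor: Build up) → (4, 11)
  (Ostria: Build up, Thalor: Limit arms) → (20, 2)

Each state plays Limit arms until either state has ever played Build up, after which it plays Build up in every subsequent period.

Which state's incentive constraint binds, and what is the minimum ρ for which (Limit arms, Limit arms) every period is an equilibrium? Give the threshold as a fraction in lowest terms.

Thalor; ρ ≥ 10/21

Ostria's threshold: (20−17)/(20−4) = 3/16.
Thalor's threshold: (32−22)/(32−11) = 10/21.
3/16 < 10/21, so Thalor binds and ρ* = 10/21.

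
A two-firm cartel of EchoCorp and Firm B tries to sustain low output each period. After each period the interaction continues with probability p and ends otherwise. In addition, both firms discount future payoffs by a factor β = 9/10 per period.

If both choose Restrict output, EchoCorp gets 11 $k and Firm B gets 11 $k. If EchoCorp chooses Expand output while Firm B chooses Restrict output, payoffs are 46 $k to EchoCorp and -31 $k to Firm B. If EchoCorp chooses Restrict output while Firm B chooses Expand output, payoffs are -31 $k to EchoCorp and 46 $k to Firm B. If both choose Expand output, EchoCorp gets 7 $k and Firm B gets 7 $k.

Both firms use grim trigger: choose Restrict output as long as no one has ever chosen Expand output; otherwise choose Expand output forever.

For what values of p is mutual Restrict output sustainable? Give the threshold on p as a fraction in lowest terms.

350/351

Expected continuation weight on next period's payoff is β·p = 9/10·p, which plays the role of the discount factor.
Cooperation requires 9/10·p ≥ (46−11)/(46−7) = 35/39, hence p ≥ 350/351.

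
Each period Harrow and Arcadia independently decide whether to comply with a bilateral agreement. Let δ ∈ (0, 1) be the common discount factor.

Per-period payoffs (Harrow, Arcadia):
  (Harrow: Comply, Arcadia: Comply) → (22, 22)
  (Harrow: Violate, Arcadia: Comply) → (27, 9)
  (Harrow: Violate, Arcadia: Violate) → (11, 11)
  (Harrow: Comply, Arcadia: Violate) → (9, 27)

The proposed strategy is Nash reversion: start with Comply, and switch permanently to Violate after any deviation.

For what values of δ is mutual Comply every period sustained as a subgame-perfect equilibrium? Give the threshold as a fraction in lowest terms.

22/(1−δ) ≥ 27 + 11δ/(1−δ)
22 ≥ 27 − 16δ
δ ≥ 5/16.

5/16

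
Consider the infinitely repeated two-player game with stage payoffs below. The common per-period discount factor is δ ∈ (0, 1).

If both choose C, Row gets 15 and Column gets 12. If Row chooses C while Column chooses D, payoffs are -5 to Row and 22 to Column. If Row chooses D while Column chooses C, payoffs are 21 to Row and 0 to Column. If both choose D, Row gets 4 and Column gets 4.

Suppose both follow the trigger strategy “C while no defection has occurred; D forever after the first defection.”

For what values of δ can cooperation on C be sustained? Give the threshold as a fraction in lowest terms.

5/9

Row's threshold: (21−15)/(21−4) = 6/17.
Column's threshold: (22−12)/(22−4) = 5/9.
6/17 < 5/9, so Column binds and δ* = 5/9.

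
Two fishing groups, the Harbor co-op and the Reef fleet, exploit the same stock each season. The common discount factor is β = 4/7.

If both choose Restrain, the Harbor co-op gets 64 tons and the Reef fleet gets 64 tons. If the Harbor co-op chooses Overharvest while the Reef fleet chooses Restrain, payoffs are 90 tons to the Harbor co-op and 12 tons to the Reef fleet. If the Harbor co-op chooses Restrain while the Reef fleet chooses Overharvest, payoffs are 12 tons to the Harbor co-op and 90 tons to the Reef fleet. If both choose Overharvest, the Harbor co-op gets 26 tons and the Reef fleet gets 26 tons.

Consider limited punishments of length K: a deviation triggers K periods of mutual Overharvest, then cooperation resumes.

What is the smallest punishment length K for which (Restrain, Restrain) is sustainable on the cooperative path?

2

IC: β(1−β^K)/(1−β) ≥ (90−64)/(64−26) = 13/19.
With β = 4/7: need 1 − β^K ≥ 13/19·(1−4/7)/(4/7), i.e. β^K ≤ 0.4868.
Since (4/7)^1 = 0.5714 and (4/7)^2 = 0.3265, the smallest such K is 2.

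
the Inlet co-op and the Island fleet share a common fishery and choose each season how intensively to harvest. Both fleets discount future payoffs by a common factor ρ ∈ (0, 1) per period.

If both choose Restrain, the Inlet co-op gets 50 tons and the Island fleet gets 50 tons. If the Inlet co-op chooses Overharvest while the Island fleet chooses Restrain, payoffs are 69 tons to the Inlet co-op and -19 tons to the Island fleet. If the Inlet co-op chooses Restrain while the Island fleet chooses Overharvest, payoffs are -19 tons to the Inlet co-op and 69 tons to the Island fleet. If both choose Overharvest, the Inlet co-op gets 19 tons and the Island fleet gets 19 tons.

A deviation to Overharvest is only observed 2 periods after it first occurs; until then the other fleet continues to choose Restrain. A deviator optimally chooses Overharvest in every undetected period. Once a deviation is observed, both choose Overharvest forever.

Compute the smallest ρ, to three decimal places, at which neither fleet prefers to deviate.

0.616

The best deviation is to choose Overharvest for all 2 undetected periods, earning 69 each, then 19 forever once detected.
Deviation value: 69(1−ρ^2)/(1−ρ) + 19ρ^2/(1−ρ); cooperation value: 50/(1−ρ).
IC: 50 ≥ 69(1−ρ^2) + 19ρ^2 = 69 − 50ρ^2.
So ρ^2 ≥ 19/50, giving ρ ≥ (19/50)^(1/2) ≈ 0.616.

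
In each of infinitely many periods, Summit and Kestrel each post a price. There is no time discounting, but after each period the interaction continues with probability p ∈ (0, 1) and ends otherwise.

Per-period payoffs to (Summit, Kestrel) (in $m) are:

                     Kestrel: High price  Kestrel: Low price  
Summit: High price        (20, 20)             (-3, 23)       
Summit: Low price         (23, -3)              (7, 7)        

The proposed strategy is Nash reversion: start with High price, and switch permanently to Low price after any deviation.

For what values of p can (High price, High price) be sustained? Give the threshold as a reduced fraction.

Expected cooperation value is 20 + p·20 + p²·20 + … = 20/(1−p); deviation gives 23 + p·7/(1−p).
20 ≥ 23(1−p) + 7p ⇒ 16p ≥ 3 ⇒ p ≥ 3/16.

3/16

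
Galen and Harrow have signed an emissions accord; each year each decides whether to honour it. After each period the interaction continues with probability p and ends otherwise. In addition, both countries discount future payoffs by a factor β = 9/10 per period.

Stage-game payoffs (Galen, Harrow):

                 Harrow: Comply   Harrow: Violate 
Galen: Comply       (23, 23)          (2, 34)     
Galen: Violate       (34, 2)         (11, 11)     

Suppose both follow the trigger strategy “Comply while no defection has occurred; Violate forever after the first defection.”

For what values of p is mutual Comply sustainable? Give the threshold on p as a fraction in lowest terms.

With continuation probability p and discount β, the effective per-period discount factor is βp.
Grim-trigger IC: βp ≥ (34−23)/(34−11) = 11/23.
So p ≥ (11/23)/(9/10) = 110/207.

110/207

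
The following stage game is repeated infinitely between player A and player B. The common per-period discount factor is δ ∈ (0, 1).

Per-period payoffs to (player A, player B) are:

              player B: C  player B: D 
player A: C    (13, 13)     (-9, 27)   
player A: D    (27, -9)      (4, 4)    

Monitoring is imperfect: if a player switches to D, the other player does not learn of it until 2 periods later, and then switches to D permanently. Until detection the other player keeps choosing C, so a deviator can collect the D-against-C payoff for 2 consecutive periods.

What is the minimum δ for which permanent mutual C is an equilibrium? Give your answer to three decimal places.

The best deviation is to choose D for all 2 undetected periods, earning 27 each, then 4 forever once detected.
Deviation value: 27(1−δ^2)/(1−δ) + 4δ^2/(1−δ); cooperation value: 13/(1−δ).
IC: 13 ≥ 27(1−δ^2) + 4δ^2 = 27 − 23δ^2.
So δ^2 ≥ 14/23, giving δ ≥ (14/23)^(1/2) ≈ 0.780.

0.780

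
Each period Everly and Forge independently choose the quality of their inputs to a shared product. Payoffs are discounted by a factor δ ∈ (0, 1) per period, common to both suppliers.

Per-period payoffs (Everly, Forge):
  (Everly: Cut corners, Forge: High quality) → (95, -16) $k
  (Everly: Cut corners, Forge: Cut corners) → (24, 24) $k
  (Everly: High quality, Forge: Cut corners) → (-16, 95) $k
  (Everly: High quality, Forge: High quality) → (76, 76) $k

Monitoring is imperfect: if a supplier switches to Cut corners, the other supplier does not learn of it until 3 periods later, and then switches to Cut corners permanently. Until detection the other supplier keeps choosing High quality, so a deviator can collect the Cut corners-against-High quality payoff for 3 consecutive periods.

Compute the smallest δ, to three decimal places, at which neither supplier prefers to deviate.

A deviator earns 95 for 3 periods, then 24 forever; cooperating earns 76 forever. Multiplying the IC by (1−δ):
76 ≥ 95(1−δ^3) + 24δ^3, so 71·δ^3 ≥ 19 and δ^3 ≥ 19/71.
δ ≥ (19/71)^(1/3) ≈ 0.644.

0.644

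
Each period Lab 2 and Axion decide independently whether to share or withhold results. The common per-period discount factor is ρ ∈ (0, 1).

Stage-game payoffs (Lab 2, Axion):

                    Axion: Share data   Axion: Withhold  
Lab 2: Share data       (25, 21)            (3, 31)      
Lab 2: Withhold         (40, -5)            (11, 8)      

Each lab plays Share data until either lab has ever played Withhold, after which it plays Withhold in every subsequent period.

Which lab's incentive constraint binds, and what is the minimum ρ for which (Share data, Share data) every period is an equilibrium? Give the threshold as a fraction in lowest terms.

Lab 2; ρ ≥ 15/29

Lab 2's threshold: (40−25)/(40−11) = 15/29.
Axion's threshold: (31−21)/(31−8) = 10/23.
15/29 > 10/23, so Lab 2 binds and ρ* = 15/29.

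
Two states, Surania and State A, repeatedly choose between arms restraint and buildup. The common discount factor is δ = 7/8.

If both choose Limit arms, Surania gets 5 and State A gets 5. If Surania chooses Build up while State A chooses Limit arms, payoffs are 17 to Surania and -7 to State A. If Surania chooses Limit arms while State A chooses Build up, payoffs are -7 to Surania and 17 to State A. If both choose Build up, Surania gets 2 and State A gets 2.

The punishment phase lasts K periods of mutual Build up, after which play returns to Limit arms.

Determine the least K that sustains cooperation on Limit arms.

7

No profitable deviation requires (5−2)(δ+…+δ^K) ≥ 17−5, i.e. δ+…+δ^K ≥ 4 ≈ 4.0000.
With δ = 7/8, the partial sums are K=1: 0.8750, K=2: 1.6406, …, K=5: 3.4096, K=6: 3.8584, K=7: 4.2511.
K = 7 is the first length at which the sum reaches 4.0000.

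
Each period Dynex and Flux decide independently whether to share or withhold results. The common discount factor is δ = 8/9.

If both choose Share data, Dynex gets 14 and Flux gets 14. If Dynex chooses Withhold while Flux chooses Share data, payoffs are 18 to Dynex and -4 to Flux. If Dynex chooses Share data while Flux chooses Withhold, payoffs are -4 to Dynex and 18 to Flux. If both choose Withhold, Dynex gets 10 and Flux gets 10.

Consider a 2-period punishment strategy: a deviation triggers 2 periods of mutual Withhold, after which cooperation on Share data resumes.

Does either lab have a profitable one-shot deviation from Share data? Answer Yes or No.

Comparing payoff streams over the 3 periods until play realigns: cooperate → 14(1+δ+…+δ^2); deviate → 18 + 10(δ+…+δ^2).
Cooperation is sustained iff (14−10)(δ+…+δ^2) ≥ 18−14.
δ+…+δ^2 = 8/9·(1−(8/9)^2)/(1−8/9) = 1.6790, and (18−14)/(14−10) = 1.0000.
1.6790 ≥ 1.0000, so cooperation is sustainable.

No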